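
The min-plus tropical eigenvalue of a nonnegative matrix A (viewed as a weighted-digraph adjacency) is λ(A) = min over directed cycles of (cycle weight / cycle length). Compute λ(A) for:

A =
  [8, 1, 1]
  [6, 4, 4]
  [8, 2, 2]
λ(A) = 2

Enumerate directed cycles and compute their means (weight / length). Sample:
  cycle 0 → 0: weight = 8, length = 1, mean = 8/1 ≈ 8.000
  cycle 1 → 1: weight = 4, length = 1, mean = 4/1 ≈ 4.000
  cycle 2 → 2: weight = 2, length = 1, mean = 2/1 ≈ 2.000
  cycle 0 → 1 → 0: weight = 7, length = 2, mean = 7/2 ≈ 3.500
  cycle 0 → 2 → 0: weight = 9, length = 2, mean = 9/2 ≈ 4.500
  cycle 1 → 0 → 1: weight = 7, length = 2, mean = 7/2 ≈ 3.500
Minimum mean = 2.000, attained e.g. along the cycle 2 → 2 with weight 2 and length 1. So λ(A) = 2/1 = 2.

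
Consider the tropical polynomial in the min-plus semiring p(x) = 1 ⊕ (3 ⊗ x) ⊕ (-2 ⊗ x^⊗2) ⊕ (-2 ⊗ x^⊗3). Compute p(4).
p(4) = 1

A tropical monomial a ⊗ x^⊗i evaluates to a + i · x. Evaluating each term at x = 4:
  Term 0 contributes 1 + 0 · 4 = 1
  Term 1 contributes 3 + 1 · 4 = 7
  Term 2 contributes -2 + 2 · 4 = 6
  Term 3 contributes -2 + 3 · 4 = 10
p(4) = ⊕ of these = min[1, 7, 6, 10] = 1.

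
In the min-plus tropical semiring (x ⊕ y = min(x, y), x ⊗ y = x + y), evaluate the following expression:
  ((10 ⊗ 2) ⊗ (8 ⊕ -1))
((10 ⊗ 2) ⊗ (8 ⊕ -1)) = 11

Expand innermost to outermost. Recall ⊕ takes the minimum of its arguments and ⊗ takes their sum. Working out the expression ((10 ⊗ 2) ⊗ (8 ⊕ -1)) gives 11.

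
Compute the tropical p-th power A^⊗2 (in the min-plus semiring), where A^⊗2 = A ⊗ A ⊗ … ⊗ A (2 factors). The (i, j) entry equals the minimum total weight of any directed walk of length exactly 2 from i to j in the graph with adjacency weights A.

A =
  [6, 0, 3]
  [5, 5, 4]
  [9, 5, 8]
A^⊗2 =
  [5, 5, 4]
  [10, 5, 8]
  [10, 9, 9]

Each entry (A^⊗2)_ij equals the minimum over all length-2 walks i = v_0 → v_1 → … → v_2 = j of Σ_t A[v_t][v_{t+1}]. For example, for (i, j) = (0, 2) we minimise over 3 possible intermediate vertex sequences; the minimum is 4, attained along the walk 0 → 1 → 2.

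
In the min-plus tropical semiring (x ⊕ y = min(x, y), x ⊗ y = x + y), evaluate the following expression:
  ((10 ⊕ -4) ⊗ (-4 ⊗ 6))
((10 ⊕ -4) ⊗ (-4 ⊗ 6)) = -2

Expand innermost to outermost. Recall ⊕ takes the minimum of its arguments and ⊗ takes their sum. Working out the expression ((10 ⊕ -4) ⊗ (-4 ⊗ 6)) gives -2.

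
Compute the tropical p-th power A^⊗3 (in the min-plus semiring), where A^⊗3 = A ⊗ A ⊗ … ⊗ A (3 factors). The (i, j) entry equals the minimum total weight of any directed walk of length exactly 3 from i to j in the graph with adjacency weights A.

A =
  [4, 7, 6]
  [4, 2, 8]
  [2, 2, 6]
A^⊗3 =
  [12, 10, 14]
  [8, 6, 12]
  [8, 6, 12]

Each entry (A^⊗3)_ij equals the minimum over all length-3 walks i = v_0 → v_1 → … → v_3 = j of Σ_t A[v_t][v_{t+1}]. For example, for (i, j) = (0, 2) we minimise over 9 possible intermediate vertex sequences; the minimum is 14, attained along the walk 0 → 0 → 0 → 2.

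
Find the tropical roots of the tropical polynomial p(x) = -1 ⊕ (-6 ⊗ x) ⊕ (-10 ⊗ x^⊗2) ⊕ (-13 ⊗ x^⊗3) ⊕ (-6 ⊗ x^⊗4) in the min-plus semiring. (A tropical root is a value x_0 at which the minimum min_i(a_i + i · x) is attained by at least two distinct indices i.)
Roots: {-7, 3, 4, 5}

Each tropical root is a break point of the lower envelope of the lines y = a_i + i · x (there are 5 lines, with slopes 0, 1, ..., 4). Only the lines that attain the minimum somewhere contribute to roots; other lines are dominated. Here the surviving (envelope) indices are i = 4, i = 3, i = 2, i = 1, i = 0.
Intersections between consecutive envelope lines give the roots: for adjacent envelope indices i < j the intersection is x = (a_i − a_j) / (j − i). Reading off the sorted break points: {-7, 3, 4, 5}.
Verification: at each break x_0, at least two indices attain the minimum of min_i(a_i + i · x_0).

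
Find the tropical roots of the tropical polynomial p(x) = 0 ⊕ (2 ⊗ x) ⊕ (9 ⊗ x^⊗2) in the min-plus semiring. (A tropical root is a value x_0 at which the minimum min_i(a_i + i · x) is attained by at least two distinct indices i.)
Roots: {-7, -2}

Each tropical root is a break point of the lower envelope of the lines y = a_i + i · x (there are 3 lines, with slopes 0, 1, ..., 2). Only the lines that attain the minimum somewhere contribute to roots; other lines are dominated. Here the surviving (envelope) indices are i = 2, i = 1, i = 0.
Intersections between consecutive envelope lines give the roots: for adjacent envelope indices i < j the intersection is x = (a_i − a_j) / (j − i). Reading off the sorted break points: {-7, -2}.
Verification: at each break x_0, at least two indices attain the minimum of min_i(a_i + i · x_0).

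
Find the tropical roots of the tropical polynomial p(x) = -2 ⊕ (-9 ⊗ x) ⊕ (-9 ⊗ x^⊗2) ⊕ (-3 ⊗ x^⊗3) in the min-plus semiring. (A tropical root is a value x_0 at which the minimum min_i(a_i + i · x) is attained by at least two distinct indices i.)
Roots: {-6, 0, 7}

Each tropical root is a break point of the lower envelope of the lines y = a_i + i · x (there are 4 lines, with slopes 0, 1, ..., 3). Only the lines that attain the minimum somewhere contribute to roots; other lines are dominated. Here the surviving (envelope) indices are i = 3, i = 2, i = 1, i = 0.
Intersections between consecutive envelope lines give the roots: for adjacent envelope indices i < j the intersection is x = (a_i − a_j) / (j − i). Reading off the sorted break points: {-6, 0, 7}.
Verification: at each break x_0, at least two indices attain the minimum of min_i(a_i + i · x_0).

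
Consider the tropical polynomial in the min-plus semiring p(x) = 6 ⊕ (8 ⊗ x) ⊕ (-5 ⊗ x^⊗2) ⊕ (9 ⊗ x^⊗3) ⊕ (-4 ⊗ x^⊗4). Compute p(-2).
p(-2) = -12

A tropical monomial a ⊗ x^⊗i evaluates to a + i · x. Evaluating each term at x = -2:
  Term 0 contributes 6 + 0 · -2 = 6
  Term 1 contributes 8 + 1 · -2 = 6
  Term 2 contributes -5 + 2 · -2 = -9
  Term 3 contributes 9 + 3 · -2 = 3
  Term 4 contributes -4 + 4 · -2 = -12
p(-2) = ⊕ of these = min[6, 6, -9, 3, -12] = -12.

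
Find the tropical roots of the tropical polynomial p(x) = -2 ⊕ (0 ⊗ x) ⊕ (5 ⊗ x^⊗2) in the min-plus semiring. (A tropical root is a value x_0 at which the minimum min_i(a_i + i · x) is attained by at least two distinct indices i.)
Roots: {-5, -2}

Each tropical root is a break point of the lower envelope of the lines y = a_i + i · x (there are 3 lines, with slopes 0, 1, ..., 2). Only the lines that attain the minimum somewhere contribute to roots; other lines are dominated. Here the surviving (envelope) indices are i = 2, i = 1, i = 0.
Intersections between consecutive envelope lines give the roots: for adjacent envelope indices i < j the intersection is x = (a_i − a_j) / (j − i). Reading off the sorted break points: {-5, -2}.
Verification: at each break x_0, at least two indices attain the minimum of min_i(a_i + i · x_0).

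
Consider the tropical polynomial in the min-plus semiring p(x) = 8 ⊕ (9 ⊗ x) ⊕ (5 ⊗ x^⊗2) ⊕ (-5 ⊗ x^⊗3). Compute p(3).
p(3) = 4

A tropical monomial a ⊗ x^⊗i evaluates to a + i · x. Evaluating each term at x = 3:
  Term 0 contributes 8 + 0 · 3 = 8
  Term 1 contributes 9 + 1 · 3 = 12
  Term 2 contributes 5 + 2 · 3 = 11
  Term 3 contributes -5 + 3 · 3 = 4
p(3) = ⊕ of these = min[8, 12, 11, 4] = 4.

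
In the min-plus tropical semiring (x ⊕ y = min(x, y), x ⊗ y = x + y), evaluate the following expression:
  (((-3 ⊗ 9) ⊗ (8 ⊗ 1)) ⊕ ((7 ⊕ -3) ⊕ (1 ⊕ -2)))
(((-3 ⊗ 9) ⊗ (8 ⊗ 1)) ⊕ ((7 ⊕ -3) ⊕ (1 ⊕ -2))) = -3

Expand innermost to outermost. Recall ⊕ takes the minimum of its arguments and ⊗ takes their sum. Working out the expression (((-3 ⊗ 9) ⊗ (8 ⊗ 1)) ⊕ ((7 ⊕ -3) ⊕ (1 ⊕ -2))) gives -3.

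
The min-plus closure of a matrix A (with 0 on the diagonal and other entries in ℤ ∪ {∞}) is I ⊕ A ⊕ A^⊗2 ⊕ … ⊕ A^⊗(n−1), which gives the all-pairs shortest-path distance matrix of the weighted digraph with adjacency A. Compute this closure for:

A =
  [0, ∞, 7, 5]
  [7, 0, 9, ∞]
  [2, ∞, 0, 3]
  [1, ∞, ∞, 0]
Closure =
  [0, ∞, 7, 5]
  [7, 0, 9, 12]
  [2, ∞, 0, 3]
  [1, ∞, 8, 0]

This is the Floyd-Warshall all-pairs shortest-path computation. For each intermediate vertex k = 0, 1, …, 3, update dist[i][j] ← min(dist[i][j], dist[i][k] + dist[k][j]). The final matrix gives, for each (i, j), the minimum total weight of any directed path from i to j (possibly empty when i = j).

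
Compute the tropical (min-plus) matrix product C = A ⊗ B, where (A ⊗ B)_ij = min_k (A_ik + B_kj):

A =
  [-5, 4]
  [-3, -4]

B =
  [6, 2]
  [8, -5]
A ⊗ B =
  [1, -3]
  [3, -9]

Apply the min-plus product entry-by-entry:
  C[0][0] = min over k of (A[0][0] + B[0][0] = -5 + 6 = 1, A[0][1] + B[1][0] = 4 + 8 = 12) = 1 (attained at k = 0)
  C[0][1] = min over k of (A[0][0] + B[0][1] = -5 + 2 = -3, A[0][1] + B[1][1] = 4 + -5 = -1) = -3 (attained at k = 0)
  C[1][0] = min over k of (A[1][0] + B[0][0] = -3 + 6 = 3, A[1][1] + B[1][0] = -4 + 8 = 4) = 3 (attained at k = 0)
  C[1][1] = min over k of (A[1][0] + B[0][1] = -3 + 2 = -1, A[1][1] + B[1][1] = -4 + -5 = -9) = -9 (attained at k = 1)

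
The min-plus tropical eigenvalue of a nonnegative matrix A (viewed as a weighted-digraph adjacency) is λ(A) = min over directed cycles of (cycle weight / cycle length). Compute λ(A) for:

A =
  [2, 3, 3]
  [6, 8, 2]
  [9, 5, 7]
λ(A) = 2

Enumerate directed cycles and compute their means (weight / length). Sample:
  cycle 0 → 0: weight = 2, length = 1, mean = 2/1 ≈ 2.000
  cycle 1 → 1: weight = 8, length = 1, mean = 8/1 ≈ 8.000
  cycle 2 → 2: weight = 7, length = 1, mean = 7/1 ≈ 7.000
  cycle 0 → 1 → 0: weight = 9, length = 2, mean = 9/2 ≈ 4.500
  cycle 0 → 2 → 0: weight = 12, length = 2, mean = 12/2 ≈ 6.000
  cycle 1 → 0 → 1: weight = 9, length = 2, mean = 9/2 ≈ 4.500
Minimum mean = 2.000, attained e.g. along the cycle 0 → 0 with weight 2 and length 1. So λ(A) = 2/1 = 2.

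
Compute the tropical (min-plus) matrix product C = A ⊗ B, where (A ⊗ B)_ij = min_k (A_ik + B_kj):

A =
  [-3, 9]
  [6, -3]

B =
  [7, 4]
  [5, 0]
A ⊗ B =
  [4, 1]
  [2, -3]

Apply the min-plus product entry-by-entry:
  C[0][0] = min over k of (A[0][0] + B[0][0] = -3 + 7 = 4, A[0][1] + B[1][0] = 9 + 5 = 14) = 4 (attained at k = 0)
  C[0][1] = min over k of (A[0][0] + B[0][1] = -3 + 4 = 1, A[0][1] + B[1][1] = 9 + 0 = 9) = 1 (attained at k = 0)
  C[1][0] = min over k of (A[1][0] + B[0][0] = 6 + 7 = 13, A[1][1] + B[1][0] = -3 + 5 = 2) = 2 (attained at k = 1)
  C[1][1] = min over k of (A[1][0] + B[0][1] = 6 + 4 = 10, A[1][1] + B[1][1] = -3 + 0 = -3) = -3 (attained at k = 1)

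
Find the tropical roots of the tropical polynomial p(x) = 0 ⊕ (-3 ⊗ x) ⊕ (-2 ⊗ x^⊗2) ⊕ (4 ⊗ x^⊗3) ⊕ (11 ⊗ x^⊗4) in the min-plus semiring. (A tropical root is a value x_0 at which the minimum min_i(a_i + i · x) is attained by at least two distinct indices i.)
Roots: {-7, -6, -1, 3}

Each tropical root is a break point of the lower envelope of the lines y = a_i + i · x (there are 5 lines, with slopes 0, 1, ..., 4). Only the lines that attain the minimum somewhere contribute to roots; other lines are dominated. Here the surviving (envelope) indices are i = 4, i = 3, i = 2, i = 1, i = 0.
Intersections between consecutive envelope lines give the roots: for adjacent envelope indices i < j the intersection is x = (a_i − a_j) / (j − i). Reading off the sorted break points: {-7, -6, -1, 3}.
Verification: at each break x_0, at least two indices attain the minimum of min_i(a_i + i · x_0).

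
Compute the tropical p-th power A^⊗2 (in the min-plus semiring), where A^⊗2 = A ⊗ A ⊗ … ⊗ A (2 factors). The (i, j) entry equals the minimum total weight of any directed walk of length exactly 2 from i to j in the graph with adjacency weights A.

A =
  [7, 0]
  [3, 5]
A^⊗2 =
  [3, 5]
  [8, 3]

Each entry (A^⊗2)_ij equals the minimum over all length-2 walks i = v_0 → v_1 → … → v_2 = j of Σ_t A[v_t][v_{t+1}]. For example, for (i, j) = (0, 1) we minimise over 2 possible intermediate vertex sequences; the minimum is 5, attained along the walk 0 → 1 → 1.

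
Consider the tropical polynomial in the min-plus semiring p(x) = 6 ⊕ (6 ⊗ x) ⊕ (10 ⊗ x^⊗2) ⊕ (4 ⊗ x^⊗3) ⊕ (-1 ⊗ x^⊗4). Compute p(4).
p(4) = 6

A tropical monomial a ⊗ x^⊗i evaluates to a + i · x. Evaluating each term at x = 4:
  Term 0 contributes 6 + 0 · 4 = 6
  Term 1 contributes 6 + 1 · 4 = 10
  Term 2 contributes 10 + 2 · 4 = 18
  Term 3 contributes 4 + 3 · 4 = 16
  Term 4 contributes -1 + 4 · 4 = 15
p(4) = ⊕ of these = min[6, 10, 18, 16, 15] = 6.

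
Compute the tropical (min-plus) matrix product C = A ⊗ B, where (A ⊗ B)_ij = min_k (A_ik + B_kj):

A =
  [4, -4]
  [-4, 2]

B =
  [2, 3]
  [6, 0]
A ⊗ B =
  [2, -4]
  [-2, -1]

Apply the min-plus product entry-by-entry:
  C[0][0] = min over k of (A[0][0] + B[0][0] = 4 + 2 = 6, A[0][1] + B[1][0] = -4 + 6 = 2) = 2 (attained at k = 1)
  C[0][1] = min over k of (A[0][0] + B[0][1] = 4 + 3 = 7, A[0][1] + B[1][1] = -4 + 0 = -4) = -4 (attained at k = 1)
  C[1][0] = min over k of (A[1][0] + B[0][0] = -4 + 2 = -2, A[1][1] + B[1][0] = 2 + 6 = 8) = -2 (attained at k = 0)
  C[1][1] = min over k of (A[1][0] + B[0][1] = -4 + 3 = -1, A[1][1] + B[1][1] = 2 + 0 = 2) = -1 (attained at k = 0)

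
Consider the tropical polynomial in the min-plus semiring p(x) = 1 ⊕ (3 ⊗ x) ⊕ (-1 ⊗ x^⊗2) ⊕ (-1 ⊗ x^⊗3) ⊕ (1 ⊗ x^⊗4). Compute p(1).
p(1) = 1

A tropical monomial a ⊗ x^⊗i evaluates to a + i · x. Evaluating each term at x = 1:
  Term 0 contributes 1 + 0 · 1 = 1
  Term 1 contributes 3 + 1 · 1 = 4
  Term 2 contributes -1 + 2 · 1 = 1
  Term 3 contributes -1 + 3 · 1 = 2
  Term 4 contributes 1 + 4 · 1 = 5
p(1) = ⊕ of these = min[1, 4, 1, 2, 5] = 1.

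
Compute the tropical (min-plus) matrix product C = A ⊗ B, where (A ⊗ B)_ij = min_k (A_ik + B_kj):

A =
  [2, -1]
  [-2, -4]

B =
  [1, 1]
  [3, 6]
A ⊗ B =
  [2, 3]
  [-1, -1]

Apply the min-plus product entry-by-entry:
  C[0][0] = min over k of (A[0][0] + B[0][0] = 2 + 1 = 3, A[0][1] + B[1][0] = -1 + 3 = 2) = 2 (attained at k = 1)
  C[0][1] = min over k of (A[0][0] + B[0][1] = 2 + 1 = 3, A[0][1] + B[1][1] = -1 + 6 = 5) = 3 (attained at k = 0)
  C[1][0] = min over k of (A[1][0] + B[0][0] = -2 + 1 = -1, A[1][1] + B[1][0] = -4 + 3 = -1) = -1 (attained at k = 0)
  C[1][1] = min over k of (A[1][0] + B[0][1] = -2 + 1 = -1, A[1][1] + B[1][1] = -4 + 6 = 2) = -1 (attained at k = 0)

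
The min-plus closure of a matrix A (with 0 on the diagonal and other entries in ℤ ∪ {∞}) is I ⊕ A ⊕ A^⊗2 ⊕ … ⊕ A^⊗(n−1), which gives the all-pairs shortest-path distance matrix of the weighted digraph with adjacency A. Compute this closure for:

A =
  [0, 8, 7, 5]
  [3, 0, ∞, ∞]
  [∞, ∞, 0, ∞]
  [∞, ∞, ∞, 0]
Closure =
  [0, 8, 7, 5]
  [3, 0, 10, 8]
  [∞, ∞, 0, ∞]
  [∞, ∞, ∞, 0]

This is the Floyd-Warshall all-pairs shortest-path computation. For each intermediate vertex k = 0, 1, …, 3, update dist[i][j] ← min(dist[i][j], dist[i][k] + dist[k][j]). The final matrix gives, for each (i, j), the minimum total weight of any directed path from i to j (possibly empty when i = j).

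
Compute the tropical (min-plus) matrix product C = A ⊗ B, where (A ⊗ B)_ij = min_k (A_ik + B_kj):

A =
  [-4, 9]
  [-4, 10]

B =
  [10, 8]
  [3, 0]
A ⊗ B =
  [6, 4]
  [6, 4]

Apply the min-plus product entry-by-entry:
  C[0][0] = min over k of (A[0][0] + B[0][0] = -4 + 10 = 6, A[0][1] + B[1][0] = 9 + 3 = 12) = 6 (attained at k = 0)
  C[0][1] = min over k of (A[0][0] + B[0][1] = -4 + 8 = 4, A[0][1] + B[1][1] = 9 + 0 = 9) = 4 (attained at k = 0)
  C[1][0] = min over k of (A[1][0] + B[0][0] = -4 + 10 = 6, A[1][1] + B[1][0] = 10 + 3 = 13) = 6 (attained at k = 0)
  C[1][1] = min over k of (A[1][0] + B[0][1] = -4 + 8 = 4, A[1][1] + B[1][1] = 10 + 0 = 10) = 4 (attained at k = 0)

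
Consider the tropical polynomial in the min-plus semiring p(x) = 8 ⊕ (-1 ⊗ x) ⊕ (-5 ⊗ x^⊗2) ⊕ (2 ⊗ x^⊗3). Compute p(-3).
p(-3) = -11

A tropical monomial a ⊗ x^⊗i evaluates to a + i · x. Evaluating each term at x = -3:
  Term 0 contributes 8 + 0 · -3 = 8
  Term 1 contributes -1 + 1 · -3 = -4
  Term 2 contributes -5 + 2 · -3 = -11
  Term 3 contributes 2 + 3 · -3 = -7
p(-3) = ⊕ of these = min[8, -4, -11, -7] = -11.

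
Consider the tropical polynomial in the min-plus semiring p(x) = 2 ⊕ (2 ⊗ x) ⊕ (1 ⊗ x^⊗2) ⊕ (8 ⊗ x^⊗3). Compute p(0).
p(0) = 1

A tropical monomial a ⊗ x^⊗i evaluates to a + i · x. Evaluating each term at x = 0:
  Term 0 contributes 2 + 0 · 0 = 2
  Term 1 contributes 2 + 1 · 0 = 2
  Term 2 contributes 1 + 2 · 0 = 1
  Term 3 contributes 8 + 3 · 0 = 8
p(0) = ⊕ of these = min[2, 2, 1, 8] = 1.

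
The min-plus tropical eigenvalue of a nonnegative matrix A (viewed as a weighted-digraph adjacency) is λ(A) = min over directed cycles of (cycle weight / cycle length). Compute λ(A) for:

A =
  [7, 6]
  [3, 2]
λ(A) = 2

Enumerate directed cycles and compute their means (weight / length). Sample:
  cycle 0 → 0: weight = 7, length = 1, mean = 7/1 ≈ 7.000
  cycle 1 → 1: weight = 2, length = 1, mean = 2/1 ≈ 2.000
  cycle 0 → 1 → 0: weight = 9, length = 2, mean = 9/2 ≈ 4.500
  cycle 1 → 0 → 1: weight = 9, length = 2, mean = 9/2 ≈ 4.500
Minimum mean = 2.000, attained e.g. along the cycle 1 → 1 with weight 2 and length 1. So λ(A) = 2/1 = 2.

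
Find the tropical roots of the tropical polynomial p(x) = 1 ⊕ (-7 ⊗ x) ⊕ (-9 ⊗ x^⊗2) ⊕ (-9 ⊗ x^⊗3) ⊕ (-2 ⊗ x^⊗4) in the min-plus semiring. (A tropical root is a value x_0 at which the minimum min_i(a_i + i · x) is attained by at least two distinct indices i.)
Roots: {-7, 0, 2, 8}

Each tropical root is a break point of the lower envelope of the lines y = a_i + i · x (there are 5 lines, with slopes 0, 1, ..., 4). Only the lines that attain the minimum somewhere contribute to roots; other lines are dominated. Here the surviving (envelope) indices are i = 4, i = 3, i = 2, i = 1, i = 0.
Intersections between consecutive envelope lines give the roots: for adjacent envelope indices i < j the intersection is x = (a_i − a_j) / (j − i). Reading off the sorted break points: {-7, 0, 2, 8}.
Verification: at each break x_0, at least two indices attain the minimum of min_i(a_i + i · x_0).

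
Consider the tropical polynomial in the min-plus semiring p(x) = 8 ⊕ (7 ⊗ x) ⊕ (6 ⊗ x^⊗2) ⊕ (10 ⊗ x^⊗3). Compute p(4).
p(4) = 8

A tropical monomial a ⊗ x^⊗i evaluates to a + i · x. Evaluating each term at x = 4:
  Term 0 contributes 8 + 0 · 4 = 8
  Term 1 contributes 7 + 1 · 4 = 11
  Term 2 contributes 6 + 2 · 4 = 14
  Term 3 contributes 10 + 3 · 4 = 22
p(4) = ⊕ of these = min[8, 11, 14, 22] = 8.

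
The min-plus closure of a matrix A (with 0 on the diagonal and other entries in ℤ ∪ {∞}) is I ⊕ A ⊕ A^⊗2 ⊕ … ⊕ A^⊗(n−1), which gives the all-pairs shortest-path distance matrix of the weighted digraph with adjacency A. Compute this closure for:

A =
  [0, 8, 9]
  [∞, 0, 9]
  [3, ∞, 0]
Closure =
  [0, 8, 9]
  [12, 0, 9]
  [3, 11, 0]

This is the Floyd-Warshall all-pairs shortest-path computation. For each intermediate vertex k = 0, 1, …, 2, update dist[i][j] ← min(dist[i][j], dist[i][k] + dist[k][j]). The final matrix gives, for each (i, j), the minimum total weight of any directed path from i to j (possibly empty when i = j).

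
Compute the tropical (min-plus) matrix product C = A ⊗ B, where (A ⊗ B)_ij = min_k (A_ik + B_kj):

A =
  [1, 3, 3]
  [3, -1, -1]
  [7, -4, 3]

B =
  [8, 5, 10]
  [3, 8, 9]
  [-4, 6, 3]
A ⊗ B =
  [-1, 6, 6]
  [-5, 5, 2]
  [-1, 4, 5]

Apply the min-plus product entry-by-entry:
  C[0][0] = min over k of (A[0][0] + B[0][0] = 1 + 8 = 9, A[0][1] + B[1][0] = 3 + 3 = 6, A[0][2] + B[2][0] = 3 + -4 = -1) = -1 (attained at k = 2)
  C[0][1] = min over k of (A[0][0] + B[0][1] = 1 + 5 = 6, A[0][1] + B[1][1] = 3 + 8 = 11, A[0][2] + B[2][1] = 3 + 6 = 9) = 6 (attained at k = 0)
  C[0][2] = min over k of (A[0][0] + B[0][2] = 1 + 10 = 11, A[0][1] + B[1][2] = 3 + 9 = 12, A[0][2] + B[2][2] = 3 + 3 = 6) = 6 (attained at k = 2)
  C[1][0] = min over k of (A[1][0] + B[0][0] = 3 + 8 = 11, A[1][1] + B[1][0] = -1 + 3 = 2, A[1][2] + B[2][0] = -1 + -4 = -5) = -5 (attained at k = 2)
  C[1][1] = min over k of (A[1][0] + B[0][1] = 3 + 5 = 8, A[1][1] + B[1][1] = -1 + 8 = 7, A[1][2] + B[2][1] = -1 + 6 = 5) = 5 (attained at k = 2)
  C[1][2] = min over k of (A[1][0] + B[0][2] = 3 + 10 = 13, A[1][1] + B[1][2] = -1 + 9 = 8, A[1][2] + B[2][2] = -1 + 3 = 2) = 2 (attained at k = 2)
  C[2][0] = min over k of (A[2][0] + B[0][0] = 7 + 8 = 15, A[2][1] + B[1][0] = -4 + 3 = -1, A[2][2] + B[2][0] = 3 + -4 = -1) = -1 (attained at k = 1)
  C[2][1] = min over k of (A[2][0] + B[0][1] = 7 + 5 = 12, A[2][1] + B[1][1] = -4 + 8 = 4, A[2][2] + B[2][1] = 3 + 6 = 9) = 4 (attained at k = 1)
  C[2][2] = min over k of (A[2][0] + B[0][2] = 7 + 10 = 17, A[2][1] + B[1][2] = -4 + 9 = 5, A[2][2] + B[2][2] = 3 + 3 = 6) = 5 (attained at k = 1)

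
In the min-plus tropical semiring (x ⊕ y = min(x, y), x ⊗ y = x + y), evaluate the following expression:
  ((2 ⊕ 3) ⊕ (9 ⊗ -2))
((2 ⊕ 3) ⊕ (9 ⊗ -2)) = 2

Expand innermost to outermost. Recall ⊕ takes the minimum of its arguments and ⊗ takes their sum. Working out the expression ((2 ⊕ 3) ⊕ (9 ⊗ -2)) gives 2.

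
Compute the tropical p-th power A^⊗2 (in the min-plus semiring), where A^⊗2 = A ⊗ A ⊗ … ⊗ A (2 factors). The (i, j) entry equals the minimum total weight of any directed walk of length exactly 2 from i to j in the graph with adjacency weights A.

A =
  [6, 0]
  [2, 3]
A^⊗2 =
  [2, 3]
  [5, 2]

Each entry (A^⊗2)_ij equals the minimum over all length-2 walks i = v_0 → v_1 → … → v_2 = j of Σ_t A[v_t][v_{t+1}]. For example, for (i, j) = (0, 1) we minimise over 2 possible intermediate vertex sequences; the minimum is 3, attained along the walk 0 → 1 → 1.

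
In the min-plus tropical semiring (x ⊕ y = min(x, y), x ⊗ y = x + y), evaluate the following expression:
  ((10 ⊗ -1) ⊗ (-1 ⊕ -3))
((10 ⊗ -1) ⊗ (-1 ⊕ -3)) = 6

Expand innermost to outermost. Recall ⊕ takes the minimum of its arguments and ⊗ takes their sum. Working out the expression ((10 ⊗ -1) ⊗ (-1 ⊕ -3)) gives 6.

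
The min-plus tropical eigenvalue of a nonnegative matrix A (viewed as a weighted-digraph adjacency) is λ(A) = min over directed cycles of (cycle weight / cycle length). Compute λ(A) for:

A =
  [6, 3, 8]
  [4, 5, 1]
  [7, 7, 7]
λ(A) = 7/2

Enumerate directed cycles and compute their means (weight / length). Sample:
  cycle 0 → 0: weight = 6, length = 1, mean = 6/1 ≈ 6.000
  cycle 1 → 1: weight = 5, length = 1, mean = 5/1 ≈ 5.000
  cycle 2 → 2: weight = 7, length = 1, mean = 7/1 ≈ 7.000
  cycle 0 → 1 → 0: weight = 7, length = 2, mean = 7/2 ≈ 3.500
  cycle 0 → 2 → 0: weight = 15, length = 2, mean = 15/2 ≈ 7.500
  cycle 1 → 0 → 1: weight = 7, length = 2, mean = 7/2 ≈ 3.500
Minimum mean = 3.500, attained e.g. along the cycle 0 → 1 → 0 with weight 7 and length 2. So λ(A) = 7/2 = 7/2.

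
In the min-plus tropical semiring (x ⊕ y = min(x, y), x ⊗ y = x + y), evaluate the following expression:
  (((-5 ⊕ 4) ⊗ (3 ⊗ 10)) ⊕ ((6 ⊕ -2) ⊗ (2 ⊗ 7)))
(((-5 ⊕ 4) ⊗ (3 ⊗ 10)) ⊕ ((6 ⊕ -2) ⊗ (2 ⊗ 7))) = 7

Expand innermost to outermost. Recall ⊕ takes the minimum of its arguments and ⊗ takes their sum. Working out the expression (((-5 ⊕ 4) ⊗ (3 ⊗ 10)) ⊕ ((6 ⊕ -2) ⊗ (2 ⊗ 7))) gives 7.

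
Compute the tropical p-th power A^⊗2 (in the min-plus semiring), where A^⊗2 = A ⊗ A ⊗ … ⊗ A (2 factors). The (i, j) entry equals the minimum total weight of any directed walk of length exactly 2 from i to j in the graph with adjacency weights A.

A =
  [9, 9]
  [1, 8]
A^⊗2 =
  [10, 17]
  [9, 10]

Each entry (A^⊗2)_ij equals the minimum over all length-2 walks i = v_0 → v_1 → … → v_2 = j of Σ_t A[v_t][v_{t+1}]. For example, for (i, j) = (0, 1) we minimise over 2 possible intermediate vertex sequences; the minimum is 17, attained along the walk 0 → 1 → 1.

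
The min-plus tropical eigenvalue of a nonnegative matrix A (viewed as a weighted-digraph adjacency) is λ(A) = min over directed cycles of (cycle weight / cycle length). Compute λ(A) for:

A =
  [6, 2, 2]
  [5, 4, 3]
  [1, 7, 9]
λ(A) = 3/2

Enumerate directed cycles and compute their means (weight / length). Sample:
  cycle 0 → 0: weight = 6, length = 1, mean = 6/1 ≈ 6.000
  cycle 1 → 1: weight = 4, length = 1, mean = 4/1 ≈ 4.000
  cycle 2 → 2: weight = 9, length = 1, mean = 9/1 ≈ 9.000
  cycle 0 → 1 → 0: weight = 7, length = 2, mean = 7/2 ≈ 3.500
  cycle 0 → 2 → 0: weight = 3, length = 2, mean = 3/2 ≈ 1.500
  cycle 1 → 0 → 1: weight = 7, length = 2, mean = 7/2 ≈ 3.500
Minimum mean = 1.500, attained e.g. along the cycle 0 → 2 → 0 with weight 3 and length 2. So λ(A) = 3/2 = 3/2.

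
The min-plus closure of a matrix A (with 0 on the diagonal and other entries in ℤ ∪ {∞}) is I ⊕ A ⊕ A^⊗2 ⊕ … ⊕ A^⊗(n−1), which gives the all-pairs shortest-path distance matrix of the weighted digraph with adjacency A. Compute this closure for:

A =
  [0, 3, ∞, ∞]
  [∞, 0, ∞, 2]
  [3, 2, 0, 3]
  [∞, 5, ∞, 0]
Closure =
  [0, 3, ∞, 5]
  [∞, 0, ∞, 2]
  [3, 2, 0, 3]
  [∞, 5, ∞, 0]

This is the Floyd-Warshall all-pairs shortest-path computation. For each intermediate vertex k = 0, 1, …, 3, update dist[i][j] ← min(dist[i][j], dist[i][k] + dist[k][j]). The final matrix gives, for each (i, j), the minimum total weight of any directed path from i to j (possibly empty when i = j).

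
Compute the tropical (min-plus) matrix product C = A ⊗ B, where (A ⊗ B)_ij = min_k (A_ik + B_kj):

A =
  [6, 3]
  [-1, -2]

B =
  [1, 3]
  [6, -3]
A ⊗ B =
  [7, 0]
  [0, -5]

Apply the min-plus product entry-by-entry:
  C[0][0] = min over k of (A[0][0] + B[0][0] = 6 + 1 = 7, A[0][1] + B[1][0] = 3 + 6 = 9) = 7 (attained at k = 0)
  C[0][1] = min over k of (A[0][0] + B[0][1] = 6 + 3 = 9, A[0][1] + B[1][1] = 3 + -3 = 0) = 0 (attained at k = 1)
  C[1][0] = min over k of (A[1][0] + B[0][0] = -1 + 1 = 0, A[1][1] + B[1][0] = -2 + 6 = 4) = 0 (attained at k = 0)
  C[1][1] = min over k of (A[1][0] + B[0][1] = -1 + 3 = 2, A[1][1] + B[1][1] = -2 + -3 = -5) = -5 (attained at k = 1)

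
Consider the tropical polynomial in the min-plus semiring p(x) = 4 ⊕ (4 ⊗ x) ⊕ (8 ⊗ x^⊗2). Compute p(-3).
p(-3) = 1

A tropical monomial a ⊗ x^⊗i evaluates to a + i · x. Evaluating each term at x = -3:
  Term 0 contributes 4 + 0 · -3 = 4
  Term 1 contributes 4 + 1 · -3 = 1
  Term 2 contributes 8 + 2 · -3 = 2
p(-3) = ⊕ of these = min[4, 1, 2] = 1.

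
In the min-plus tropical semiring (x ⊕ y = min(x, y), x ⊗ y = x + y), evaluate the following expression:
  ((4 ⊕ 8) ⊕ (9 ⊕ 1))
((4 ⊕ 8) ⊕ (9 ⊕ 1)) = 1

Expand innermost to outermost. Recall ⊕ takes the minimum of its arguments and ⊗ takes their sum. Working out the expression ((4 ⊕ 8) ⊕ (9 ⊕ 1)) gives 1.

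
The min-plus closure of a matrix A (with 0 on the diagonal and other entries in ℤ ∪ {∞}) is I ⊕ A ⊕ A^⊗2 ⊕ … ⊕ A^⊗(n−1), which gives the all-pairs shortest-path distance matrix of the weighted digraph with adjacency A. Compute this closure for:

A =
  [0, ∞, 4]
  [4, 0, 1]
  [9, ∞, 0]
Closure =
  [0, ∞, 4]
  [4, 0, 1]
  [9, ∞, 0]

This is the Floyd-Warshall all-pairs shortest-path computation. For each intermediate vertex k = 0, 1, …, 2, update dist[i][j] ← min(dist[i][j], dist[i][k] + dist[k][j]). The final matrix gives, for each (i, j), the minimum total weight of any directed path from i to j (possibly empty when i = j).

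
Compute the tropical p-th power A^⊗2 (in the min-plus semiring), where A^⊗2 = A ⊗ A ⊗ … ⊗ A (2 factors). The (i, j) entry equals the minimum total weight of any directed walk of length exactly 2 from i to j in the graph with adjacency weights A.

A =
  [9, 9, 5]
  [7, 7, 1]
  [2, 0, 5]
A^⊗2 =
  [7, 5, 10]
  [3, 1, 6]
  [7, 5, 1]

Each entry (A^⊗2)_ij equals the minimum over all length-2 walks i = v_0 → v_1 → … → v_2 = j of Σ_t A[v_t][v_{t+1}]. For example, for (i, j) = (0, 2) we minimise over 3 possible intermediate vertex sequences; the minimum is 10, attained along the walk 0 → 1 → 2.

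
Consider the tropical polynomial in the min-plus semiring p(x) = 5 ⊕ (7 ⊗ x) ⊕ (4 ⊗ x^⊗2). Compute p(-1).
p(-1) = 2

A tropical monomial a ⊗ x^⊗i evaluates to a + i · x. Evaluating each term at x = -1:
  Term 0 contributes 5 + 0 · -1 = 5
  Term 1 contributes 7 + 1 · -1 = 6
  Term 2 contributes 4 + 2 · -1 = 2
p(-1) = ⊕ of these = min[5, 6, 2] = 2.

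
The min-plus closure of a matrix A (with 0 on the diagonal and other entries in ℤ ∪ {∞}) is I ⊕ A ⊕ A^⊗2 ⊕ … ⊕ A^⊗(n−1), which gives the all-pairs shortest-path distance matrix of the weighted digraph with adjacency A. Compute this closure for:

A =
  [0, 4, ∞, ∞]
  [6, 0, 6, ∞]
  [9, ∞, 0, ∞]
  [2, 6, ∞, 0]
Closure =
  [0, 4, 10, ∞]
  [6, 0, 6, ∞]
  [9, 13, 0, ∞]
  [2, 6, 12, 0]

This is the Floyd-Warshall all-pairs shortest-path computation. For each intermediate vertex k = 0, 1, …, 3, update dist[i][j] ← min(dist[i][j], dist[i][k] + dist[k][j]). The final matrix gives, for each (i, j), the minimum total weight of any directed path from i to j (possibly empty when i = j).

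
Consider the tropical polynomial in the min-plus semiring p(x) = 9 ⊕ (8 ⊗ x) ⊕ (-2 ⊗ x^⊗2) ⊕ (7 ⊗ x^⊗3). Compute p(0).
p(0) = -2

A tropical monomial a ⊗ x^⊗i evaluates to a + i · x. Evaluating each term at x = 0:
  Term 0 contributes 9 + 0 · 0 = 9
  Term 1 contributes 8 + 1 · 0 = 8
  Term 2 contributes -2 + 2 · 0 = -2
  Term 3 contributes 7 + 3 · 0 = 7
p(0) = ⊕ of these = min[9, 8, -2, 7] = -2.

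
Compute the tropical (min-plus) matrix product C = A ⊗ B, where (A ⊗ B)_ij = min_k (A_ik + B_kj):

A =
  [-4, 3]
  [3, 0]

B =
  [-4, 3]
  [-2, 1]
A ⊗ B =
  [-8, -1]
  [-2, 1]

Apply the min-plus product entry-by-entry:
  C[0][0] = min over k of (A[0][0] + B[0][0] = -4 + -4 = -8, A[0][1] + B[1][0] = 3 + -2 = 1) = -8 (attained at k = 0)
  C[0][1] = min over k of (A[0][0] + B[0][1] = -4 + 3 = -1, A[0][1] + B[1][1] = 3 + 1 = 4) = -1 (attained at k = 0)
  C[1][0] = min over k of (A[1][0] + B[0][0] = 3 + -4 = -1, A[1][1] + B[1][0] = 0 + -2 = -2) = -2 (attained at k = 1)
  C[1][1] = min over k of (A[1][0] + B[0][1] = 3 + 3 = 6, A[1][1] + B[1][1] = 0 + 1 = 1) = 1 (attained at k = 1)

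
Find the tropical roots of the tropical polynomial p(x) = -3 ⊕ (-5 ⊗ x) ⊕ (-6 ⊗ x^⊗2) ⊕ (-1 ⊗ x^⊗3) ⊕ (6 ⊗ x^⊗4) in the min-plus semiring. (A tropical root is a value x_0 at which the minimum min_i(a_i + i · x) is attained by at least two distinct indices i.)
Roots: {-7, -5, 1, 2}

Each tropical root is a break point of the lower envelope of the lines y = a_i + i · x (there are 5 lines, with slopes 0, 1, ..., 4). Only the lines that attain the minimum somewhere contribute to roots; other lines are dominated. Here the surviving (envelope) indices are i = 4, i = 3, i = 2, i = 1, i = 0.
Intersections between consecutive envelope lines give the roots: for adjacent envelope indices i < j the intersection is x = (a_i − a_j) / (j − i). Reading off the sorted break points: {-7, -5, 1, 2}.
Verification: at each break x_0, at least two indices attain the minimum of min_i(a_i + i · x_0).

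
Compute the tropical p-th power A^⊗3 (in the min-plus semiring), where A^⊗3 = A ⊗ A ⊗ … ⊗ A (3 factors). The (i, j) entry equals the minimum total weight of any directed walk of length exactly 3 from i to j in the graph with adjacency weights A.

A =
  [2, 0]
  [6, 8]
A^⊗3 =
  [6, 4]
  [10, 8]

Each entry (A^⊗3)_ij equals the minimum over all length-3 walks i = v_0 → v_1 → … → v_3 = j of Σ_t A[v_t][v_{t+1}]. For example, for (i, j) = (0, 1) we minimise over 4 possible intermediate vertex sequences; the minimum is 4, attained along the walk 0 → 0 → 0 → 1.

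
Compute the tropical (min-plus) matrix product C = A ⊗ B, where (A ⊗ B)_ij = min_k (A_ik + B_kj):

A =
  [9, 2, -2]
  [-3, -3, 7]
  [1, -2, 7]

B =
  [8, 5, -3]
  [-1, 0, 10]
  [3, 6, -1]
A ⊗ B =
  [1, 2, -3]
  [-4, -3, -6]
  [-3, -2, -2]

Apply the min-plus product entry-by-entry:
  C[0][0] = min over k of (A[0][0] + B[0][0] = 9 + 8 = 17, A[0][1] + B[1][0] = 2 + -1 = 1, A[0][2] + B[2][0] = -2 + 3 = 1) = 1 (attained at k = 1)
  C[0][1] = min over k of (A[0][0] + B[0][1] = 9 + 5 = 14, A[0][1] + B[1][1] = 2 + 0 = 2, A[0][2] + B[2][1] = -2 + 6 = 4) = 2 (attained at k = 1)
  C[0][2] = min over k of (A[0][0] + B[0][2] = 9 + -3 = 6, A[0][1] + B[1][2] = 2 + 10 = 12, A[0][2] + B[2][2] = -2 + -1 = -3) = -3 (attained at k = 2)
  C[1][0] = min over k of (A[1][0] + B[0][0] = -3 + 8 = 5, A[1][1] + B[1][0] = -3 + -1 = -4, A[1][2] + B[2][0] = 7 + 3 = 10) = -4 (attained at k = 1)
  C[1][1] = min over k of (A[1][0] + B[0][1] = -3 + 5 = 2, A[1][1] + B[1][1] = -3 + 0 = -3, A[1][2] + B[2][1] = 7 + 6 = 13) = -3 (attained at k = 1)
  C[1][2] = min over k of (A[1][0] + B[0][2] = -3 + -3 = -6, A[1][1] + B[1][2] = -3 + 10 = 7, A[1][2] + B[2][2] = 7 + -1 = 6) = -6 (attained at k = 0)
  C[2][0] = min over k of (A[2][0] + B[0][0] = 1 + 8 = 9, A[2][1] + B[1][0] = -2 + -1 = -3, A[2][2] + B[2][0] = 7 + 3 = 10) = -3 (attained at k = 1)
  C[2][1] = min over k of (A[2][0] + B[0][1] = 1 + 5 = 6, A[2][1] + B[1][1] = -2 + 0 = -2, A[2][2] + B[2][1] = 7 + 6 = 13) = -2 (attained at k = 1)
  C[2][2] = min over k of (A[2][0] + B[0][2] = 1 + -3 = -2, A[2][1] + B[1][2] = -2 + 10 = 8, A[2][2] + B[2][2] = 7 + -1 = 6) = -2 (attained at k = 0)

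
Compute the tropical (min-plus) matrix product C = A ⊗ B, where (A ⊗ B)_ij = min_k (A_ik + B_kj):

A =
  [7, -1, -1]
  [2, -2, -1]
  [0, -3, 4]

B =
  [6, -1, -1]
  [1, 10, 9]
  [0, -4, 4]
A ⊗ B =
  [-1, -5, 3]
  [-1, -5, 1]
  [-2, -1, -1]

Apply the min-plus product entry-by-entry:
  C[0][0] = min over k of (A[0][0] + B[0][0] = 7 + 6 = 13, A[0][1] + B[1][0] = -1 + 1 = 0, A[0][2] + B[2][0] = -1 + 0 = -1) = -1 (attained at k = 2)
  C[0][1] = min over k of (A[0][0] + B[0][1] = 7 + -1 = 6, A[0][1] + B[1][1] = -1 + 10 = 9, A[0][2] + B[2][1] = -1 + -4 = -5) = -5 (attained at k = 2)
  C[0][2] = min over k of (A[0][0] + B[0][2] = 7 + -1 = 6, A[0][1] + B[1][2] = -1 + 9 = 8, A[0][2] + B[2][2] = -1 + 4 = 3) = 3 (attained at k = 2)
  C[1][0] = min over k of (A[1][0] + B[0][0] = 2 + 6 = 8, A[1][1] + B[1][0] = -2 + 1 = -1, A[1][2] + B[2][0] = -1 + 0 = -1) = -1 (attained at k = 1)
  C[1][1] = min over k of (A[1][0] + B[0][1] = 2 + -1 = 1, A[1][1] + B[1][1] = -2 + 10 = 8, A[1][2] + B[2][1] = -1 + -4 = -5) = -5 (attained at k = 2)
  C[1][2] = min over k of (A[1][0] + B[0][2] = 2 + -1 = 1, A[1][1] + B[1][2] = -2 + 9 = 7, A[1][2] + B[2][2] = -1 + 4 = 3) = 1 (attained at k = 0)
  C[2][0] = min over k of (A[2][0] + B[0][0] = 0 + 6 = 6, A[2][1] + B[1][0] = -3 + 1 = -2, A[2][2] + B[2][0] = 4 + 0 = 4) = -2 (attained at k = 1)
  C[2][1] = min over k of (A[2][0] + B[0][1] = 0 + -1 = -1, A[2][1] + B[1][1] = -3 + 10 = 7, A[2][2] + B[2][1] = 4 + -4 = 0) = -1 (attained at k = 0)
  C[2][2] = min over k of (A[2][0] + B[0][2] = 0 + -1 = -1, A[2][1] + B[1][2] = -3 + 9 = 6, A[2][2] + B[2][2] = 4 + 4 = 8) = -1 (attained at k = 0)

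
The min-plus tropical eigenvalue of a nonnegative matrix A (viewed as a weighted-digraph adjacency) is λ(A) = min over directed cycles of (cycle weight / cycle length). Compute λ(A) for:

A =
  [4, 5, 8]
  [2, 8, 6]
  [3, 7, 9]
λ(A) = 7/2

Enumerate directed cycles and compute their means (weight / length). Sample:
  cycle 0 → 0: weight = 4, length = 1, mean = 4/1 ≈ 4.000
  cycle 1 → 1: weight = 8, length = 1, mean = 8/1 ≈ 8.000
  cycle 2 → 2: weight = 9, length = 1, mean = 9/1 ≈ 9.000
  cycle 0 → 1 → 0: weight = 7, length = 2, mean = 7/2 ≈ 3.500
  cycle 0 → 2 → 0: weight = 11, length = 2, mean = 11/2 ≈ 5.500
  cycle 1 → 0 → 1: weight = 7, length = 2, mean = 7/2 ≈ 3.500
Minimum mean = 3.500, attained e.g. along the cycle 0 → 1 → 0 with weight 7 and length 2. So λ(A) = 7/2 = 7/2.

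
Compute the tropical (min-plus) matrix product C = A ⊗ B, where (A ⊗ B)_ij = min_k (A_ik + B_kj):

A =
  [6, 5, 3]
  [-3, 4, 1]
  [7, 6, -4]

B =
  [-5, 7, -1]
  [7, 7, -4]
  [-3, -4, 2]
A ⊗ B =
  [0, -1, 1]
  [-8, -3, -4]
  [-7, -8, -2]

Apply the min-plus product entry-by-entry:
  C[0][0] = min over k of (A[0][0] + B[0][0] = 6 + -5 = 1, A[0][1] + B[1][0] = 5 + 7 = 12, A[0][2] + B[2][0] = 3 + -3 = 0) = 0 (attained at k = 2)
  C[0][1] = min over k of (A[0][0] + B[0][1] = 6 + 7 = 13, A[0][1] + B[1][1] = 5 + 7 = 12, A[0][2] + B[2][1] = 3 + -4 = -1) = -1 (attained at k = 2)
  C[0][2] = min over k of (A[0][0] + B[0][2] = 6 + -1 = 5, A[0][1] + B[1][2] = 5 + -4 = 1, A[0][2] + B[2][2] = 3 + 2 = 5) = 1 (attained at k = 1)
  C[1][0] = min over k of (A[1][0] + B[0][0] = -3 + -5 = -8, A[1][1] + B[1][0] = 4 + 7 = 11, A[1][2] + B[2][0] = 1 + -3 = -2) = -8 (attained at k = 0)
  C[1][1] = min over k of (A[1][0] + B[0][1] = -3 + 7 = 4, A[1][1] + B[1][1] = 4 + 7 = 11, A[1][2] + B[2][1] = 1 + -4 = -3) = -3 (attained at k = 2)
  C[1][2] = min over k of (A[1][0] + B[0][2] = -3 + -1 = -4, A[1][1] + B[1][2] = 4 + -4 = 0, A[1][2] + B[2][2] = 1 + 2 = 3) = -4 (attained at k = 0)
  C[2][0] = min over k of (A[2][0] + B[0][0] = 7 + -5 = 2, A[2][1] + B[1][0] = 6 + 7 = 13, A[2][2] + B[2][0] = -4 + -3 = -7) = -7 (attained at k = 2)
  C[2][1] = min over k of (A[2][0] + B[0][1] = 7 + 7 = 14, A[2][1] + B[1][1] = 6 + 7 = 13, A[2][2] + B[2][1] = -4 + -4 = -8) = -8 (attained at k = 2)
  C[2][2] = min over k of (A[2][0] + B[0][2] = 7 + -1 = 6, A[2][1] + B[1][2] = 6 + -4 = 2, A[2][2] + B[2][2] = -4 + 2 = -2) = -2 (attained at k = 2)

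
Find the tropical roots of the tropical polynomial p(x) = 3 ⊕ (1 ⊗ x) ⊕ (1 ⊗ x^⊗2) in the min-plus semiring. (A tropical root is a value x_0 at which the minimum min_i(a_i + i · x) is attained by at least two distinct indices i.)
Roots: {0, 2}

Each tropical root is a break point of the lower envelope of the lines y = a_i + i · x (there are 3 lines, with slopes 0, 1, ..., 2). Only the lines that attain the minimum somewhere contribute to roots; other lines are dominated. Here the surviving (envelope) indices are i = 2, i = 1, i = 0.
Intersections between consecutive envelope lines give the roots: for adjacent envelope indices i < j the intersection is x = (a_i − a_j) / (j − i). Reading off the sorted break points: {0, 2}.
Verification: at each break x_0, at least two indices attain the minimum of min_i(a_i + i · x_0).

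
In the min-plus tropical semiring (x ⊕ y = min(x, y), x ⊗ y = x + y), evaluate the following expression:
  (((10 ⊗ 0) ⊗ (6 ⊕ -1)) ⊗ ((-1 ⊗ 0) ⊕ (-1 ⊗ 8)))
(((10 ⊗ 0) ⊗ (6 ⊕ -1)) ⊗ ((-1 ⊗ 0) ⊕ (-1 ⊗ 8))) = 8

Expand innermost to outermost. Recall ⊕ takes the minimum of its arguments and ⊗ takes their sum. Working out the expression (((10 ⊗ 0) ⊗ (6 ⊕ -1)) ⊗ ((-1 ⊗ 0) ⊕ (-1 ⊗ 8))) gives 8.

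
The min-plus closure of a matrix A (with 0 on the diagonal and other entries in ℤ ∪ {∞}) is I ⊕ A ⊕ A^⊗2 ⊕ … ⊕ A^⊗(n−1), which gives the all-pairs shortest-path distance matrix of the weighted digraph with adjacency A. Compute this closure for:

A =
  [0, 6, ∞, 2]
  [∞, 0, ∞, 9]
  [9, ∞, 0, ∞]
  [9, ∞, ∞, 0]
Closure =
  [0, 6, ∞, 2]
  [18, 0, ∞, 9]
  [9, 15, 0, 11]
  [9, 15, ∞, 0]

This is the Floyd-Warshall all-pairs shortest-path computation. For each intermediate vertex k = 0, 1, …, 3, update dist[i][j] ← min(dist[i][j], dist[i][k] + dist[k][j]). The final matrix gives, for each (i, j), the minimum total weight of any directed path from i to j (possibly empty when i = j).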